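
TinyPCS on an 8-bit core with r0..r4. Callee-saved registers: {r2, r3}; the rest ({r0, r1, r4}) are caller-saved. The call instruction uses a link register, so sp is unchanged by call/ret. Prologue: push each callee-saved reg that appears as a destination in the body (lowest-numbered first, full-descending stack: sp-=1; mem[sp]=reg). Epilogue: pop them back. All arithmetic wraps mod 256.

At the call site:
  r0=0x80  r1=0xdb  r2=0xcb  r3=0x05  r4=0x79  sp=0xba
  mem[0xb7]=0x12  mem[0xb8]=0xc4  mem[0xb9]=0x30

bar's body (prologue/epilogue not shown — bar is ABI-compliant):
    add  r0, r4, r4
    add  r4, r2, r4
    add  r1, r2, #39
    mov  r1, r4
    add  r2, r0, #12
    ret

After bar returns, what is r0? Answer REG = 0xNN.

REG = 0xf2

prologue: push r2 → mem[0xb9]=0xcb, sp=0xb9
body[0] add  r0, r4, r4 → r0=0xf2
body[1] add  r4, r2, r4 → r4=0x44
body[2] add  r1, r2, #39 → r1=0xf2
body[3] mov  r1, r4 → r1=0x44
body[4] add  r2, r0, #12 → r2=0xfe
epilogue: pop r2=0xcb, sp=0xba
r0 is caller-saved → body value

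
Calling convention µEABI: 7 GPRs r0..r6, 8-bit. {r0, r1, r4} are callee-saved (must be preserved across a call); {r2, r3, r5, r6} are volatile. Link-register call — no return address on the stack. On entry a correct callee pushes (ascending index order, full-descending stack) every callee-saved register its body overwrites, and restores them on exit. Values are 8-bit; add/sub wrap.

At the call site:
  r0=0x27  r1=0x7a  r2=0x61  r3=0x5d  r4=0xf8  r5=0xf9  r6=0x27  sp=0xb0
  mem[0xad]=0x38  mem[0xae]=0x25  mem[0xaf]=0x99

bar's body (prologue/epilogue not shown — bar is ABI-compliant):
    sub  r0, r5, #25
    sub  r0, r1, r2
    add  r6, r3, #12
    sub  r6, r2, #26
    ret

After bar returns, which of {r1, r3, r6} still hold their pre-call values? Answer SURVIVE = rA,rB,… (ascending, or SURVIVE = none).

prologue: push r0 → mem[0xaf]=0x27, sp=0xaf
body[0] sub  r0, r5, #25 → r0=0xe0
body[1] sub  r0, r1, r2 → r0=0x19
body[2] add  r6, r3, #12 → r6=0x69
body[3] sub  r6, r2, #26 → r6=0x47
epilogue: pop r0=0x27, sp=0xb0
r1: callee-saved, written=False
r3: caller-saved, written=False
r6: caller-saved, written=True

SURVIVE = r1,r3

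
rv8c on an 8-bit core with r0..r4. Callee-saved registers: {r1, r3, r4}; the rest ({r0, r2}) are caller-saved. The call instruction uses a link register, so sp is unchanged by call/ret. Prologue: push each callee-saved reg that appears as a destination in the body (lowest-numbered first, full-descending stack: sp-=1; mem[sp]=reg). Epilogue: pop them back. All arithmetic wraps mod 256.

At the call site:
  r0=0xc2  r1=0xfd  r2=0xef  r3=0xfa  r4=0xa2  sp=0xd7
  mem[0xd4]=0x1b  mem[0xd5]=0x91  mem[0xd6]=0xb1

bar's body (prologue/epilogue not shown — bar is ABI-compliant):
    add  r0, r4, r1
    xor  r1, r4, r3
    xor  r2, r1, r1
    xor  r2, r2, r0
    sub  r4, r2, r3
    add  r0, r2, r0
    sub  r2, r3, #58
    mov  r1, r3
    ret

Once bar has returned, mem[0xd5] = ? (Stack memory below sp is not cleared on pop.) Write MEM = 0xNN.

MEM = 0xa2

prologue: push r1 -> mem[0xd6]=0xfd, sp=0xd6
prologue: push r4 -> mem[0xd5]=0xa2, sp=0xd5
body[0] add  r0, r4, r1 -> r0=0x9f
body[1] xor  r1, r4, r3 -> r1=0x58
body[2] xor  r2, r1, r1 -> r2=0x00
body[3] xor  r2, r2, r0 -> r2=0x9f
body[4] sub  r4, r2, r3 -> r4=0xa5
body[5] add  r0, r2, r0 -> r0=0x3e
body[6] sub  r2, r3, #58 -> r2=0xc0
body[7] mov  r1, r3 -> r1=0xfa
epilogue: pop r4=0xa2, sp=0xd6
epilogue: pop r1=0xfd, sp=0xd7
prologue pushed ['r1', 'r4'] at ['0xd6', '0xd5']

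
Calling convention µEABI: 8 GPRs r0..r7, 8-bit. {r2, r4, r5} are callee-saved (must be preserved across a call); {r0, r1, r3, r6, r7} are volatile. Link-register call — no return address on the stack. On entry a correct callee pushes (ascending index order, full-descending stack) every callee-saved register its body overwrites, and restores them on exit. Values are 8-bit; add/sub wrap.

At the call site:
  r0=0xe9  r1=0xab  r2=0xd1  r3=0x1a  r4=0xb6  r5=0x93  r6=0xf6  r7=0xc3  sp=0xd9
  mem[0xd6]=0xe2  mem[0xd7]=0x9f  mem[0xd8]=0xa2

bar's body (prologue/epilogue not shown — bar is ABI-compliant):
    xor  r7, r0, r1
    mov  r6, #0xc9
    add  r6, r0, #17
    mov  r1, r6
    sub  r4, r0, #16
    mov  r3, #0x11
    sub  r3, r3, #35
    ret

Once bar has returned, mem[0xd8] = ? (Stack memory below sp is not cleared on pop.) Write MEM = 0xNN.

MEM = 0xb6

prologue: push r4 → mem[0xd8]=0xb6, sp=0xd8
body[0] xor  r7, r0, r1 → r7=0x42
body[1] mov  r6, #0xc9 → r6=0xc9
body[2] add  r6, r0, #17 → r6=0xfa
body[3] mov  r1, r6 → r1=0xfa
body[4] sub  r4, r0, #16 → r4=0xd9
body[5] mov  r3, #0x11 → r3=0x11
body[6] sub  r3, r3, #35 → r3=0xee
epilogue: pop r4=0xb6, sp=0xd9
prologue pushed ['r4'] at ['0xd8']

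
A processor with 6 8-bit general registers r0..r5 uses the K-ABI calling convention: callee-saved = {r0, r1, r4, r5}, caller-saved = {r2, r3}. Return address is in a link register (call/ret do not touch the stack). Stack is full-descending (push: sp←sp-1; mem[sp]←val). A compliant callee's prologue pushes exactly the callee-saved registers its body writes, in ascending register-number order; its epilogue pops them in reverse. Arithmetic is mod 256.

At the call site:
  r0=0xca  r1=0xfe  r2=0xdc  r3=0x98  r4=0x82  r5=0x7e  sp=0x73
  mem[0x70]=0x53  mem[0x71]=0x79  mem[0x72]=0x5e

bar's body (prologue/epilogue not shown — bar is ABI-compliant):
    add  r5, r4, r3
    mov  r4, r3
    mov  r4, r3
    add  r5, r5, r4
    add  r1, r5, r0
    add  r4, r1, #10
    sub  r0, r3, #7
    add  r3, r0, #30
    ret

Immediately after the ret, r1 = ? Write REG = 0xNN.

REG = 0xfe

prologue: push r0 -> mem[0x72]=0xca, sp=0x72
prologue: push r1 -> mem[0x71]=0xfe, sp=0x71
prologue: push r4 -> mem[0x70]=0x82, sp=0x70
prologue: push r5 -> mem[0x6f]=0x7e, sp=0x6f
body[0] add  r5, r4, r3 -> r5=0x1a
body[1] mov  r4, r3 -> r4=0x98
body[2] mov  r4, r3 -> r4=0x98
body[3] add  r5, r5, r4 -> r5=0xb2
body[4] add  r1, r5, r0 -> r1=0x7c
body[5] add  r4, r1, #10 -> r4=0x86
body[6] sub  r0, r3, #7 -> r0=0x91
body[7] add  r3, r0, #30 -> r3=0xaf
epilogue: pop r5=0x7e, sp=0x70
epilogue: pop r4=0x82, sp=0x71
epilogue: pop r1=0xfe, sp=0x72
epilogue: pop r0=0xca, sp=0x73
r1 is callee-saved -> restored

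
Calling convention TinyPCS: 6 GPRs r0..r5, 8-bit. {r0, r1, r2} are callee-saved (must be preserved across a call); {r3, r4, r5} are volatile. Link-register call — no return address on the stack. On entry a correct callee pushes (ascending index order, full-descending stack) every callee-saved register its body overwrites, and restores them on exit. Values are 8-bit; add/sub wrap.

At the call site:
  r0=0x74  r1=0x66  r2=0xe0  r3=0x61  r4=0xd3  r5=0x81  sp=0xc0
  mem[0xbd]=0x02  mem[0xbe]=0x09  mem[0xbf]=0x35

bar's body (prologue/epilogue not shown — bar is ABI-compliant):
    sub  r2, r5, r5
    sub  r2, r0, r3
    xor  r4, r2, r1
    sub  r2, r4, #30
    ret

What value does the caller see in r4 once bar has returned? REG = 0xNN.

prologue: push r2 → mem[0xbf]=0xe0, sp=0xbf
body[0] sub  r2, r5, r5 → r2=0x00
body[1] sub  r2, r0, r3 → r2=0x13
body[2] xor  r4, r2, r1 → r4=0x75
body[3] sub  r2, r4, #30 → r2=0x57
epilogue: pop r2=0xe0, sp=0xc0
r4 is caller-saved → body value

REG = 0x75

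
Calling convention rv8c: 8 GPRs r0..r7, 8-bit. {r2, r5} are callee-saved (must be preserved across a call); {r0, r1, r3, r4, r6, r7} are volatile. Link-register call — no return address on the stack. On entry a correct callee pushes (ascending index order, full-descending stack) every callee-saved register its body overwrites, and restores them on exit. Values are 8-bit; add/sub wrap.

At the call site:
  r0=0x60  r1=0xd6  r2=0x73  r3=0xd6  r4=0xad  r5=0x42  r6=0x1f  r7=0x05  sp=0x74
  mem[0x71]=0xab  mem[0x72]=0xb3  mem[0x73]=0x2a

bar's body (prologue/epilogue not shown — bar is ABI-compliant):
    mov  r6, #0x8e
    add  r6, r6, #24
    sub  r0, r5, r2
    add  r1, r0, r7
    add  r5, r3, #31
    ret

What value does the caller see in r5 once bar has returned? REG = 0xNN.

REG = 0x42

prologue: push r5 → mem[0x73]=0x42, sp=0x73
body[0] mov  r6, #0x8e → r6=0x8e
body[1] add  r6, r6, #24 → r6=0xa6
body[2] sub  r0, r5, r2 → r0=0xcf
body[3] add  r1, r0, r7 → r1=0xd4
body[4] add  r5, r3, #31 → r5=0xf5
epilogue: pop r5=0x42, sp=0x74
r5 is callee-saved → restored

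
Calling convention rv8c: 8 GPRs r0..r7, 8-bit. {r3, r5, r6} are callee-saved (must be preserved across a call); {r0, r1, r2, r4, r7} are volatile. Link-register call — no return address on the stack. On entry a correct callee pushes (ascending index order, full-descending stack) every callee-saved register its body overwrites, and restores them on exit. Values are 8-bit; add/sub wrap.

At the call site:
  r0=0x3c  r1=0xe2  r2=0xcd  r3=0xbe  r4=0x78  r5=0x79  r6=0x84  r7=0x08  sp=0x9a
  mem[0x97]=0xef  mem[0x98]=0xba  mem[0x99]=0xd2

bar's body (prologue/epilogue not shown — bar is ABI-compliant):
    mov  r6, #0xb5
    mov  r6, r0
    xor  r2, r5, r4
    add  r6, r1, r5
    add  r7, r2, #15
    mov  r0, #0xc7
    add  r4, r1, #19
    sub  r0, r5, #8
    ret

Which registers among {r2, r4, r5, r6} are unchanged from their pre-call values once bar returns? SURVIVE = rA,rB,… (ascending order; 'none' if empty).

SURVIVE = r5,r6

prologue: push r6 → mem[0x99]=0x84, sp=0x99
body[0] mov  r6, #0xb5 → r6=0xb5
body[1] mov  r6, r0 → r6=0x3c
body[2] xor  r2, r5, r4 → r2=0x01
body[3] add  r6, r1, r5 → r6=0x5b
body[4] add  r7, r2, #15 → r7=0x10
body[5] mov  r0, #0xc7 → r0=0xc7
body[6] add  r4, r1, #19 → r4=0xf5
body[7] sub  r0, r5, #8 → r0=0x71
epilogue: pop r6=0x84, sp=0x9a
r2: caller-saved, written=True
r4: caller-saved, written=True
r5: callee-saved, written=False
r6: callee-saved, written=True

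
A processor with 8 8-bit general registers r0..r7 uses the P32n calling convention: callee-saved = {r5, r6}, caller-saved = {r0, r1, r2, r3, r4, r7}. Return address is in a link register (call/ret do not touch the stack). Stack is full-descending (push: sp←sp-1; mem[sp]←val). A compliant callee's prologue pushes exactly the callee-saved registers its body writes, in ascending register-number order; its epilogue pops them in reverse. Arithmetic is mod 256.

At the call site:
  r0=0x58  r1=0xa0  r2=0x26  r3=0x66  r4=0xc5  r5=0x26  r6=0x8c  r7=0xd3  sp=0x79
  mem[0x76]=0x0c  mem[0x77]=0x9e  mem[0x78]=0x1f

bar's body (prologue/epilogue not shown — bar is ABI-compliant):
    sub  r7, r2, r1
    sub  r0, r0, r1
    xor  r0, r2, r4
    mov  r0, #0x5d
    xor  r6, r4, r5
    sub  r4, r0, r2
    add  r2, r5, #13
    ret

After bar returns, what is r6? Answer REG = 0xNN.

prologue: push r6 → mem[0x78]=0x8c, sp=0x78
body[0] sub  r7, r2, r1 → r7=0x86
body[1] sub  r0, r0, r1 → r0=0xb8
body[2] xor  r0, r2, r4 → r0=0xe3
body[3] mov  r0, #0x5d → r0=0x5d
body[4] xor  r6, r4, r5 → r6=0xe3
body[5] sub  r4, r0, r2 → r4=0x37
body[6] add  r2, r5, #13 → r2=0x33
epilogue: pop r6=0x8c, sp=0x79
r6 is callee-saved → restored

REG = 0x8c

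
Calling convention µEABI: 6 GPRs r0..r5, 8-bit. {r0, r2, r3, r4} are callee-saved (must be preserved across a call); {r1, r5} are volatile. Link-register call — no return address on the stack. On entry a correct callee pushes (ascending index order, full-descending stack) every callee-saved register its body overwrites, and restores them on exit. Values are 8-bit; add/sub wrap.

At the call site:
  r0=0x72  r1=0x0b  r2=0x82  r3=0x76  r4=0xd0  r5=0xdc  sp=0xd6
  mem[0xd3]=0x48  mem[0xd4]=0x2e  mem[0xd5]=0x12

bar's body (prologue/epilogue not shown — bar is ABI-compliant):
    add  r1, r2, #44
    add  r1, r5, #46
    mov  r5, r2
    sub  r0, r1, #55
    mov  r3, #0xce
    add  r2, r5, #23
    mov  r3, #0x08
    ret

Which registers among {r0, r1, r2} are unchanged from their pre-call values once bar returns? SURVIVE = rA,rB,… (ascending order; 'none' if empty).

SURVIVE = r0,r2

prologue: push r0 → mem[0xd5]=0x72, sp=0xd5
prologue: push r2 → mem[0xd4]=0x82, sp=0xd4
prologue: push r3 → mem[0xd3]=0x76, sp=0xd3
body[0] add  r1, r2, #44 → r1=0xae
body[1] add  r1, r5, #46 → r1=0x0a
body[2] mov  r5, r2 → r5=0x82
body[3] sub  r0, r1, #55 → r0=0xd3
body[4] mov  r3, #0xce → r3=0xce
body[5] add  r2, r5, #23 → r2=0x99
body[6] mov  r3, #0x08 → r3=0x08
epilogue: pop r3=0x76, sp=0xd4
epilogue: pop r2=0x82, sp=0xd5
epilogue: pop r0=0x72, sp=0xd6
r0: callee-saved, written=True
r1: caller-saved, written=True
r2: callee-saved, written=True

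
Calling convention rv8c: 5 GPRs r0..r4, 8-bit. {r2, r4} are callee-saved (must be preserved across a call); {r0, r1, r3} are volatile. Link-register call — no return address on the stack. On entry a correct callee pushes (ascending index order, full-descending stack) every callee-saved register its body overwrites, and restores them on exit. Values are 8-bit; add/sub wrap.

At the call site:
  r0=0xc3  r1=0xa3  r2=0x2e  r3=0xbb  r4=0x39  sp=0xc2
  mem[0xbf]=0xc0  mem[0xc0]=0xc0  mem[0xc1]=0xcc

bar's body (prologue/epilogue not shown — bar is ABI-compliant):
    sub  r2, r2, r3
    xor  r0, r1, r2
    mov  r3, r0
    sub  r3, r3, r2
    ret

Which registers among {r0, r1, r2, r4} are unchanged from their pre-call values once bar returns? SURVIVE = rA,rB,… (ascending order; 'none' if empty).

prologue: push r2 -> mem[0xc1]=0x2e, sp=0xc1
body[0] sub  r2, r2, r3 -> r2=0x73
body[1] xor  r0, r1, r2 -> r0=0xd0
body[2] mov  r3, r0 -> r3=0xd0
body[3] sub  r3, r3, r2 -> r3=0x5d
epilogue: pop r2=0x2e, sp=0xc2
r0: caller-saved, written=True
r1: caller-saved, written=False
r2: callee-saved, written=True
r4: callee-saved, written=False

SURVIVE = r1,r2,r4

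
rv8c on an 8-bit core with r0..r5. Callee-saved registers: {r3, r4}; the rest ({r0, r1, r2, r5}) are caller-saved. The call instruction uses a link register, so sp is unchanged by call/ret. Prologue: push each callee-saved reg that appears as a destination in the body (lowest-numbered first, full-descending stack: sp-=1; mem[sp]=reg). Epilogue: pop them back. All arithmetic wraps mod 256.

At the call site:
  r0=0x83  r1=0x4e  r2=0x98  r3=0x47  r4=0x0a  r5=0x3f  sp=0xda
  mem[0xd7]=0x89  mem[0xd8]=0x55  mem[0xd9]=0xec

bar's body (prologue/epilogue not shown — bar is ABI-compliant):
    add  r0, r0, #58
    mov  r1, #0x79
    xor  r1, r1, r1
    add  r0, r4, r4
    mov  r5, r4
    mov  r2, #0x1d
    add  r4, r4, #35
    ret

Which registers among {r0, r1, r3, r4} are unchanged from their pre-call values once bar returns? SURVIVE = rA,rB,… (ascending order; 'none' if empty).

prologue: push r4 -> mem[0xd9]=0x0a, sp=0xd9
body[0] add  r0, r0, #58 -> r0=0xbd
body[1] mov  r1, #0x79 -> r1=0x79
body[2] xor  r1, r1, r1 -> r1=0x00
body[3] add  r0, r4, r4 -> r0=0x14
body[4] mov  r5, r4 -> r5=0x0a
body[5] mov  r2, #0x1d -> r2=0x1d
body[6] add  r4, r4, #35 -> r4=0x2d
epilogue: pop r4=0x0a, sp=0xda
r0: caller-saved, written=True
r1: caller-saved, written=True
r3: callee-saved, written=False
r4: callee-saved, written=True

SURVIVE = r3,r4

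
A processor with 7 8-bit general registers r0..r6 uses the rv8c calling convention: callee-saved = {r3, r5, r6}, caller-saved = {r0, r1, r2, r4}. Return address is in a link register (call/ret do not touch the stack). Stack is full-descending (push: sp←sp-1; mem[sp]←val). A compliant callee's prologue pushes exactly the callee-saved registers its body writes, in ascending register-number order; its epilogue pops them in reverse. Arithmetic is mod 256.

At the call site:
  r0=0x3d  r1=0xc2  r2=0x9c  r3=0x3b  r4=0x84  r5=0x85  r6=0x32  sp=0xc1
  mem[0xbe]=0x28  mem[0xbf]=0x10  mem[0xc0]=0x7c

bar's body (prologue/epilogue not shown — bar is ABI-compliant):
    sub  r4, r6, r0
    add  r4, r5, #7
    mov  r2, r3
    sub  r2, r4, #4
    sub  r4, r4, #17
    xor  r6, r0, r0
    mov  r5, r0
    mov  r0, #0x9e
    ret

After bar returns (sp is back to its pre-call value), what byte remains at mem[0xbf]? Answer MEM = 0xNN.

prologue: push r5 → mem[0xc0]=0x85, sp=0xc0
prologue: push r6 → mem[0xbf]=0x32, sp=0xbf
body[0] sub  r4, r6, r0 → r4=0xf5
body[1] add  r4, r5, #7 → r4=0x8c
body[2] mov  r2, r3 → r2=0x3b
body[3] sub  r2, r4, #4 → r2=0x88
body[4] sub  r4, r4, #17 → r4=0x7b
body[5] xor  r6, r0, r0 → r6=0x00
body[6] mov  r5, r0 → r5=0x3d
body[7] mov  r0, #0x9e → r0=0x9e
epilogue: pop r6=0x32, sp=0xc0
epilogue: pop r5=0x85, sp=0xc1
prologue pushed ['r5', 'r6'] at ['0xc0', '0xbf']

MEM = 0x32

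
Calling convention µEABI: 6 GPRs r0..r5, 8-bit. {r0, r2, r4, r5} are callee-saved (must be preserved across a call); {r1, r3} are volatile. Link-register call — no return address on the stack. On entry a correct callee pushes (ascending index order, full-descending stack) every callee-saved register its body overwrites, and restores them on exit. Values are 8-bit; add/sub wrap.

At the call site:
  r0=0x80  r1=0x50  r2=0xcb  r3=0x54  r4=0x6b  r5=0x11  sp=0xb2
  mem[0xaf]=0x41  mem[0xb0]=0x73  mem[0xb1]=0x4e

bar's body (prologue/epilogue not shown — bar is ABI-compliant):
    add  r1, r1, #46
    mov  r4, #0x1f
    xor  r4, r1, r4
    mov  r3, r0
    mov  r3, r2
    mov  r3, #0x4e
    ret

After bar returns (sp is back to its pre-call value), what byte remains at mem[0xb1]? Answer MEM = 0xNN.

MEM = 0x6b

prologue: push r4 → mem[0xb1]=0x6b, sp=0xb1
body[0] add  r1, r1, #46 → r1=0x7e
body[1] mov  r4, #0x1f → r4=0x1f
body[2] xor  r4, r1, r4 → r4=0x61
body[3] mov  r3, r0 → r3=0x80
body[4] mov  r3, r2 → r3=0xcb
body[5] mov  r3, #0x4e → r3=0x4e
epilogue: pop r4=0x6b, sp=0xb2
prologue pushed ['r4'] at ['0xb1']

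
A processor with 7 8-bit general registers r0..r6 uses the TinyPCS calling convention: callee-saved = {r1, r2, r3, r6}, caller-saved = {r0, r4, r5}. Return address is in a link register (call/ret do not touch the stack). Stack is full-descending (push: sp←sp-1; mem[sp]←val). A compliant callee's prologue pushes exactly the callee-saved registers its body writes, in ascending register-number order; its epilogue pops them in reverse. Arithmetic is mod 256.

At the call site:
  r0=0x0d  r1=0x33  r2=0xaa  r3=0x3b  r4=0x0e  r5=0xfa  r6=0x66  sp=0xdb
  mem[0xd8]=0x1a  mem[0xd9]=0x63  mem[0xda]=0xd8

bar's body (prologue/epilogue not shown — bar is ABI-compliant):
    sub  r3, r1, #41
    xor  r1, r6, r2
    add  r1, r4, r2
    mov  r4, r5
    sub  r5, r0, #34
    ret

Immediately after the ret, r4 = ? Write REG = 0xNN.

REG = 0xfa

prologue: push r1 -> mem[0xda]=0x33, sp=0xda
prologue: push r3 -> mem[0xd9]=0x3b, sp=0xd9
body[0] sub  r3, r1, #41 -> r3=0x0a
body[1] xor  r1, r6, r2 -> r1=0xcc
body[2] add  r1, r4, r2 -> r1=0xb8
body[3] mov  r4, r5 -> r4=0xfa
body[4] sub  r5, r0, #34 -> r5=0xeb
epilogue: pop r3=0x3b, sp=0xda
epilogue: pop r1=0x33, sp=0xdb
r4 is caller-saved -> body value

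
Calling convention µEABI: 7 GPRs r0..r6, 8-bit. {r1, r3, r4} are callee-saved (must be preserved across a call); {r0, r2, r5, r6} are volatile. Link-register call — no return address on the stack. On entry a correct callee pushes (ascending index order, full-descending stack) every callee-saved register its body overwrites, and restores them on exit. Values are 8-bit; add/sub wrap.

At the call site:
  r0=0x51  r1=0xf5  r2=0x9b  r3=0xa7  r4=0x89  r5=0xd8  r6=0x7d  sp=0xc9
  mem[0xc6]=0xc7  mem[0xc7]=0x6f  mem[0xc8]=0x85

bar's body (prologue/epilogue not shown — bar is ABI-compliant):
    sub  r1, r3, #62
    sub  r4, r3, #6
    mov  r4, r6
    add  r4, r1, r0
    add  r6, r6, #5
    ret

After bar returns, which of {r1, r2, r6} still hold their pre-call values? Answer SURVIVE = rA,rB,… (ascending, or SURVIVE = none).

SURVIVE = r1,r2

prologue: push r1 → mem[0xc8]=0xf5, sp=0xc8
prologue: push r4 → mem[0xc7]=0x89, sp=0xc7
body[0] sub  r1, r3, #62 → r1=0x69
body[1] sub  r4, r3, #6 → r4=0xa1
body[2] mov  r4, r6 → r4=0x7d
body[3] add  r4, r1, r0 → r4=0xba
body[4] add  r6, r6, #5 → r6=0x82
epilogue: pop r4=0x89, sp=0xc8
epilogue: pop r1=0xf5, sp=0xc9
r1: callee-saved, written=True
r2: caller-saved, written=False
r6: caller-saved, written=True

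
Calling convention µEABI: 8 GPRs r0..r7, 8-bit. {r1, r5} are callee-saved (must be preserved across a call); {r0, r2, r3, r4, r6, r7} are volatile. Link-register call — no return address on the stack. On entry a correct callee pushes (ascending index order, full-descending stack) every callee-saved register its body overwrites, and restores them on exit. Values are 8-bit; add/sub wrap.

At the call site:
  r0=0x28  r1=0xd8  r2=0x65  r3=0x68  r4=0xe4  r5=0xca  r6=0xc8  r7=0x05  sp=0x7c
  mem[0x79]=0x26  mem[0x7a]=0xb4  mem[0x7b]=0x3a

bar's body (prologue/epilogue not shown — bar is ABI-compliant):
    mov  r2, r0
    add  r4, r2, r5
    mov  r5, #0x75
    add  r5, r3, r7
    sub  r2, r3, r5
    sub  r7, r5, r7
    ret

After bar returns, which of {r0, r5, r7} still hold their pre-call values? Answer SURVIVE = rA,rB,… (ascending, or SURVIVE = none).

prologue: push r5 -> mem[0x7b]=0xca, sp=0x7b
body[0] mov  r2, r0 -> r2=0x28
body[1] add  r4, r2, r5 -> r4=0xf2
body[2] mov  r5, #0x75 -> r5=0x75
body[3] add  r5, r3, r7 -> r5=0x6d
body[4] sub  r2, r3, r5 -> r2=0xfb
body[5] sub  r7, r5, r7 -> r7=0x68
epilogue: pop r5=0xca, sp=0x7c
r0: caller-saved, written=False
r5: callee-saved, written=True
r7: caller-saved, written=True

SURVIVE = r0,r5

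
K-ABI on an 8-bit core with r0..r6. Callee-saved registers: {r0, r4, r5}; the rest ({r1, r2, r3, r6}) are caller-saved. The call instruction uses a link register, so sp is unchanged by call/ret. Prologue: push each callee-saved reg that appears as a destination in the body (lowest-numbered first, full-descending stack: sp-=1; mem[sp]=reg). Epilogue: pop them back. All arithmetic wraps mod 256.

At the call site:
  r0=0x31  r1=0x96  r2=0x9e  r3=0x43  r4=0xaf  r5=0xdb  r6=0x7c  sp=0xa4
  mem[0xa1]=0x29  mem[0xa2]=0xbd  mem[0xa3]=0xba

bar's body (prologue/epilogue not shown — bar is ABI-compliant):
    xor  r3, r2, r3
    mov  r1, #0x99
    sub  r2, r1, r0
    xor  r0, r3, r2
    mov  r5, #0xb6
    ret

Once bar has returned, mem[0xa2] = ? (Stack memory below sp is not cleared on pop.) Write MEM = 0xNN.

MEM = 0xdb

prologue: push r0 → mem[0xa3]=0x31, sp=0xa3
prologue: push r5 → mem[0xa2]=0xdb, sp=0xa2
body[0] xor  r3, r2, r3 → r3=0xdd
body[1] mov  r1, #0x99 → r1=0x99
body[2] sub  r2, r1, r0 → r2=0x68
body[3] xor  r0, r3, r2 → r0=0xb5
body[4] mov  r5, #0xb6 → r5=0xb6
epilogue: pop r5=0xdb, sp=0xa3
epilogue: pop r0=0x31, sp=0xa4
prologue pushed ['r0', 'r5'] at ['0xa3', '0xa2']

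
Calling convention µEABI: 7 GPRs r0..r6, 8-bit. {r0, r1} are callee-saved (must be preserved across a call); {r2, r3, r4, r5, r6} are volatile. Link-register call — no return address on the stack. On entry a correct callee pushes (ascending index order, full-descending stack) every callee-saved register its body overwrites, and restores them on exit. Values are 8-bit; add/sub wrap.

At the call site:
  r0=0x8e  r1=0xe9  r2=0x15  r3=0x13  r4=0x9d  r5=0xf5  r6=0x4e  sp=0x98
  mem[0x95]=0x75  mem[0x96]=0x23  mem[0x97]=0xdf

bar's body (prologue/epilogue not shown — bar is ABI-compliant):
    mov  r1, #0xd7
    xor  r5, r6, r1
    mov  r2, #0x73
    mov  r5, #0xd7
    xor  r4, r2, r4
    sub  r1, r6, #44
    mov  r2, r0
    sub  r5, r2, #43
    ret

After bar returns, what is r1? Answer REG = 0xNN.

REG = 0xe9

prologue: push r1 -> mem[0x97]=0xe9, sp=0x97
body[0] mov  r1, #0xd7 -> r1=0xd7
body[1] xor  r5, r6, r1 -> r5=0x99
body[2] mov  r2, #0x73 -> r2=0x73
body[3] mov  r5, #0xd7 -> r5=0xd7
body[4] xor  r4, r2, r4 -> r4=0xee
body[5] sub  r1, r6, #44 -> r1=0x22
body[6] mov  r2, r0 -> r2=0x8e
body[7] sub  r5, r2, #43 -> r5=0x63
epilogue: pop r1=0xe9, sp=0x98
r1 is callee-saved -> restored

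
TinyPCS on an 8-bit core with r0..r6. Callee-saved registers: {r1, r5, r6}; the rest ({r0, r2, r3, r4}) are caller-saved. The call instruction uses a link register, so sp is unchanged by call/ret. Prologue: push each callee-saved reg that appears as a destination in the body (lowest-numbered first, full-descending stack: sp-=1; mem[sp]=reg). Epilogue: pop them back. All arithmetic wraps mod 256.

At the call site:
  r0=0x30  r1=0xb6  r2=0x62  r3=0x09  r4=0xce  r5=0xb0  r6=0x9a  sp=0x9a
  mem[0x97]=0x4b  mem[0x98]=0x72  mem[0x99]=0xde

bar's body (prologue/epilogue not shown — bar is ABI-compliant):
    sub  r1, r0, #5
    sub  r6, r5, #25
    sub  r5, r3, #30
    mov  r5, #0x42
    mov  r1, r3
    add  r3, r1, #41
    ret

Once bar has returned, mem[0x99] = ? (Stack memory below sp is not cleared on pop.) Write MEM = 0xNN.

MEM = 0xb6

prologue: push r1 -> mem[0x99]=0xb6, sp=0x99
prologue: push r5 -> mem[0x98]=0xb0, sp=0x98
prologue: push r6 -> mem[0x97]=0x9a, sp=0x97
body[0] sub  r1, r0, #5 -> r1=0x2b
body[1] sub  r6, r5, #25 -> r6=0x97
body[2] sub  r5, r3, #30 -> r5=0xeb
body[3] mov  r5, #0x42 -> r5=0x42
body[4] mov  r1, r3 -> r1=0x09
body[5] add  r3, r1, #41 -> r3=0x32
epilogue: pop r6=0x9a, sp=0x98
epilogue: pop r5=0xb0, sp=0x99
epilogue: pop r1=0xb6, sp=0x9a
prologue pushed ['r1', 'r5', 'r6'] at ['0x99', '0x98', '0x97']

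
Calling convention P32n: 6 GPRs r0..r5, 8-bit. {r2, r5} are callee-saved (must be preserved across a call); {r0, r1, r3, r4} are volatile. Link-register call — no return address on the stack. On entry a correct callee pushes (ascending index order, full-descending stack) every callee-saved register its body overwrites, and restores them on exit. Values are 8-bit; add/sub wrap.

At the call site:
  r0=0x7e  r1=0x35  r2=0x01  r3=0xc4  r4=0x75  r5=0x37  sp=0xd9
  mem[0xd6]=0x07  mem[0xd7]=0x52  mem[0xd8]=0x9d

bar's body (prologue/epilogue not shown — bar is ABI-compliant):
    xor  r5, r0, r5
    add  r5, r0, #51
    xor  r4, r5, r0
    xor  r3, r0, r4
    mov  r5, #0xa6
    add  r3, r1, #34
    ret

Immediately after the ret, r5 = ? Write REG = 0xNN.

prologue: push r5 → mem[0xd8]=0x37, sp=0xd8
body[0] xor  r5, r0, r5 → r5=0x49
body[1] add  r5, r0, #51 → r5=0xb1
body[2] xor  r4, r5, r0 → r4=0xcf
body[3] xor  r3, r0, r4 → r3=0xb1
body[4] mov  r5, #0xa6 → r5=0xa6
body[5] add  r3, r1, #34 → r3=0x57
epilogue: pop r5=0x37, sp=0xd9
r5 is callee-saved → restored

REG = 0x37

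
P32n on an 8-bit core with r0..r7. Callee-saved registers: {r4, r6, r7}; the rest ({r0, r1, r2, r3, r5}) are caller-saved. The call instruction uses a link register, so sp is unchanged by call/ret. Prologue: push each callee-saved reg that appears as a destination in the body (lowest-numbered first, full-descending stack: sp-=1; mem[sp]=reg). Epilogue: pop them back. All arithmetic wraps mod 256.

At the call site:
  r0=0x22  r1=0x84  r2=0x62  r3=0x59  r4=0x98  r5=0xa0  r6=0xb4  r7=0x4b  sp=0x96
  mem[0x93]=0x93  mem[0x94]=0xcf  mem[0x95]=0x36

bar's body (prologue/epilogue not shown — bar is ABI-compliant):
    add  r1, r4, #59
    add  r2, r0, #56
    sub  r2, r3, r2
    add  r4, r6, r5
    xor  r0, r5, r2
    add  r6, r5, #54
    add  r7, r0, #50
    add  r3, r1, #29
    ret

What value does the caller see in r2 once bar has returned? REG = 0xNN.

prologue: push r4 → mem[0x95]=0x98, sp=0x95
prologue: push r6 → mem[0x94]=0xb4, sp=0x94
prologue: push r7 → mem[0x93]=0x4b, sp=0x93
body[0] add  r1, r4, #59 → r1=0xd3
body[1] add  r2, r0, #56 → r2=0x5a
body[2] sub  r2, r3, r2 → r2=0xff
body[3] add  r4, r6, r5 → r4=0x54
body[4] xor  r0, r5, r2 → r0=0x5f
body[5] add  r6, r5, #54 → r6=0xd6
body[6] add  r7, r0, #50 → r7=0x91
body[7] add  r3, r1, #29 → r3=0xf0
epilogue: pop r7=0x4b, sp=0x94
epilogue: pop r6=0xb4, sp=0x95
epilogue: pop r4=0x98, sp=0x96
r2 is caller-saved → body value

REG = 0xff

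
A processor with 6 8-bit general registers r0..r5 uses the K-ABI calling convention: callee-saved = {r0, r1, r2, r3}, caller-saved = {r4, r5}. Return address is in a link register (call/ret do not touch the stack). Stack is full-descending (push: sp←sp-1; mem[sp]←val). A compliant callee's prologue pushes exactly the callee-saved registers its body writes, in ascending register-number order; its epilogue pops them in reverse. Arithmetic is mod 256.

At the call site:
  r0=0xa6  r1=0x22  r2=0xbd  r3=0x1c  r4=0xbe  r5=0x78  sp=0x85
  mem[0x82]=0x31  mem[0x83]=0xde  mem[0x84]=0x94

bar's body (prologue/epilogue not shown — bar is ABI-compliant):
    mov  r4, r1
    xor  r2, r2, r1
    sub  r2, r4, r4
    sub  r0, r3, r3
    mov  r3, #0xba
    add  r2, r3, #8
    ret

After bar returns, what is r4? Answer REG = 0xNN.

REG = 0x22

prologue: push r0 → mem[0x84]=0xa6, sp=0x84
prologue: push r2 → mem[0x83]=0xbd, sp=0x83
prologue: push r3 → mem[0x82]=0x1c, sp=0x82
body[0] mov  r4, r1 → r4=0x22
body[1] xor  r2, r2, r1 → r2=0x9f
body[2] sub  r2, r4, r4 → r2=0x00
body[3] sub  r0, r3, r3 → r0=0x00
body[4] mov  r3, #0xba → r3=0xba
body[5] add  r2, r3, #8 → r2=0xc2
epilogue: pop r3=0x1c, sp=0x83
epilogue: pop r2=0xbd, sp=0x84
epilogue: pop r0=0xa6, sp=0x85
r4 is caller-saved → body value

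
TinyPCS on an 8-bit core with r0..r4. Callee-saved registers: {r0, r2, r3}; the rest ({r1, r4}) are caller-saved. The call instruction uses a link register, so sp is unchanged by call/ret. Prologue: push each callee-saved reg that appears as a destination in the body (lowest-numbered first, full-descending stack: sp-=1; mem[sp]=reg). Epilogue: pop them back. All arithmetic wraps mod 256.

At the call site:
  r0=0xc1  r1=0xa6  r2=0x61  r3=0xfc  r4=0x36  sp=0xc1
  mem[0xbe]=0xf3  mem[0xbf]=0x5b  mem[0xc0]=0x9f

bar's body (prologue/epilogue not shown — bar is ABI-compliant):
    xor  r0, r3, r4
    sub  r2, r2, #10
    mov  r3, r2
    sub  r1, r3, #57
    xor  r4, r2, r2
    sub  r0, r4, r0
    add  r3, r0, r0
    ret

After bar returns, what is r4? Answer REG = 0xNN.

REG = 0x00

prologue: push r0 -> mem[0xc0]=0xc1, sp=0xc0
prologue: push r2 -> mem[0xbf]=0x61, sp=0xbf
prologue: push r3 -> mem[0xbe]=0xfc, sp=0xbe
body[0] xor  r0, r3, r4 -> r0=0xca
body[1] sub  r2, r2, #10 -> r2=0x57
body[2] mov  r3, r2 -> r3=0x57
body[3] sub  r1, r3, #57 -> r1=0x1e
body[4] xor  r4, r2, r2 -> r4=0x00
body[5] sub  r0, r4, r0 -> r0=0x36
body[6] add  r3, r0, r0 -> r3=0x6c
epilogue: pop r3=0xfc, sp=0xbf
epilogue: pop r2=0x61, sp=0xc0
epilogue: pop r0=0xc1, sp=0xc1
r4 is caller-saved -> body value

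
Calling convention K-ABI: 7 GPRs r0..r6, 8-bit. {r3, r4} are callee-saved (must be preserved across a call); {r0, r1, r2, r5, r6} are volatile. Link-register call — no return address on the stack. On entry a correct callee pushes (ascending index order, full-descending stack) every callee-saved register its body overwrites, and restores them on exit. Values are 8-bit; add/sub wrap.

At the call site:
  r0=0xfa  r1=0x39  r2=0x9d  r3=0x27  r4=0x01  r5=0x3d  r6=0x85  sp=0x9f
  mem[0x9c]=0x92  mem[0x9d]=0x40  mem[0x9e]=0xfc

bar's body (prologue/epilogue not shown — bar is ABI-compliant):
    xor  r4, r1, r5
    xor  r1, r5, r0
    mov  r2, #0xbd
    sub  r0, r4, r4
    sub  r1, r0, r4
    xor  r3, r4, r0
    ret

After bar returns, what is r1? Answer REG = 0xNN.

prologue: push r3 → mem[0x9e]=0x27, sp=0x9e
prologue: push r4 → mem[0x9d]=0x01, sp=0x9d
body[0] xor  r4, r1, r5 → r4=0x04
body[1] xor  r1, r5, r0 → r1=0xc7
body[2] mov  r2, #0xbd → r2=0xbd
body[3] sub  r0, r4, r4 → r0=0x00
body[4] sub  r1, r0, r4 → r1=0xfc
body[5] xor  r3, r4, r0 → r3=0x04
epilogue: pop r4=0x01, sp=0x9e
epilogue: pop r3=0x27, sp=0x9f
r1 is caller-saved → body value

REG = 0xfc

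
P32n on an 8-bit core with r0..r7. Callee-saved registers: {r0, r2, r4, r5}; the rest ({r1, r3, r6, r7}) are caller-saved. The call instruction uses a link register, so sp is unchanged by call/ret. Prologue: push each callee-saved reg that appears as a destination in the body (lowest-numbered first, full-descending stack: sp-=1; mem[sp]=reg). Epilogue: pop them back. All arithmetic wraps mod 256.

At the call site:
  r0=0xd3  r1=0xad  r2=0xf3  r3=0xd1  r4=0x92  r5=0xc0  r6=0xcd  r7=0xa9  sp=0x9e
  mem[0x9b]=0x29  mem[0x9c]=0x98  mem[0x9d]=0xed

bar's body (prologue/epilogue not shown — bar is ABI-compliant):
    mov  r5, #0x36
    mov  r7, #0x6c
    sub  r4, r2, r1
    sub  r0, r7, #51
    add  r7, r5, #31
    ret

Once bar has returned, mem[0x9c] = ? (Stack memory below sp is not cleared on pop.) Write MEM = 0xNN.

prologue: push r0 → mem[0x9d]=0xd3, sp=0x9d
prologue: push r4 → mem[0x9c]=0x92, sp=0x9c
prologue: push r5 → mem[0x9b]=0xc0, sp=0x9b
body[0] mov  r5, #0x36 → r5=0x36
body[1] mov  r7, #0x6c → r7=0x6c
body[2] sub  r4, r2, r1 → r4=0x46
body[3] sub  r0, r7, #51 → r0=0x39
body[4] add  r7, r5, #31 → r7=0x55
epilogue: pop r5=0xc0, sp=0x9c
epilogue: pop r4=0x92, sp=0x9d
epilogue: pop r0=0xd3, sp=0x9e
prologue pushed ['r0', 'r4', 'r5'] at ['0x9d', '0x9c', '0x9b']

MEM = 0x92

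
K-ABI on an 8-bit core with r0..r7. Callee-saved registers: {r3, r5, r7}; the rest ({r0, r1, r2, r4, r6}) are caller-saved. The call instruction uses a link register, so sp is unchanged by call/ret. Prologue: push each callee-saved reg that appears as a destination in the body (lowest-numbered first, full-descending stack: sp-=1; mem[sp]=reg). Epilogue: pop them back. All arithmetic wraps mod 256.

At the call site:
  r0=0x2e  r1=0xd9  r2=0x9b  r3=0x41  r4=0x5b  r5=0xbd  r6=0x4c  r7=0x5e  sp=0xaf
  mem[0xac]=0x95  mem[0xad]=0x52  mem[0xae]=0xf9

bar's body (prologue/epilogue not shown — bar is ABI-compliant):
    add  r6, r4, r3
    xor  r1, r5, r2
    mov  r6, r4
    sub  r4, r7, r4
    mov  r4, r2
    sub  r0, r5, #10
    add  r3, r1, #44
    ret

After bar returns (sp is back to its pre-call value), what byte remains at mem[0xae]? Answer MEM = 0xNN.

prologue: push r3 -> mem[0xae]=0x41, sp=0xae
body[0] add  r6, r4, r3 -> r6=0x9c
body[1] xor  r1, r5, r2 -> r1=0x26
body[2] mov  r6, r4 -> r6=0x5b
body[3] sub  r4, r7, r4 -> r4=0x03
body[4] mov  r4, r2 -> r4=0x9b
body[5] sub  r0, r5, #10 -> r0=0xb3
body[6] add  r3, r1, #44 -> r3=0x52
epilogue: pop r3=0x41, sp=0xaf
prologue pushed ['r3'] at ['0xae']

MEM = 0x41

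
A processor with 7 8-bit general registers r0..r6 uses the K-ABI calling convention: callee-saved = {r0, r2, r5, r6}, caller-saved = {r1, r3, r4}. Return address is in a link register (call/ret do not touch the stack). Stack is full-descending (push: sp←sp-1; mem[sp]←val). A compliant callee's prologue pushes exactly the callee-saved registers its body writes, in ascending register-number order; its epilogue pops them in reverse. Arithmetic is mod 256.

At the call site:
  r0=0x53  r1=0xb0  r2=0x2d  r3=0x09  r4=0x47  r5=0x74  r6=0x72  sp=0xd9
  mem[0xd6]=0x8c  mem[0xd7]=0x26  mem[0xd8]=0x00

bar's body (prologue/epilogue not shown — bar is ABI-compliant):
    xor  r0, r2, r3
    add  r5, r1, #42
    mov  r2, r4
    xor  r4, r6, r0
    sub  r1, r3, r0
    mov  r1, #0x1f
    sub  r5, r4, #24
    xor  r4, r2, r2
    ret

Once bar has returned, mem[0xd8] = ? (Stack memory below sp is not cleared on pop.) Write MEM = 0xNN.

MEM = 0x53

prologue: push r0 -> mem[0xd8]=0x53, sp=0xd8
prologue: push r2 -> mem[0xd7]=0x2d, sp=0xd7
prologue: push r5 -> mem[0xd6]=0x74, sp=0xd6
body[0] xor  r0, r2, r3 -> r0=0x24
body[1] add  r5, r1, #42 -> r5=0xda
body[2] mov  r2, r4 -> r2=0x47
body[3] xor  r4, r6, r0 -> r4=0x56
body[4] sub  r1, r3, r0 -> r1=0xe5
body[5] mov  r1, #0x1f -> r1=0x1f
body[6] sub  r5, r4, #24 -> r5=0x3e
body[7] xor  r4, r2, r2 -> r4=0x00
epilogue: pop r5=0x74, sp=0xd7
epilogue: pop r2=0x2d, sp=0xd8
epilogue: pop r0=0x53, sp=0xd9
prologue pushed ['r0', 'r2', 'r5'] at ['0xd8', '0xd7', '0xd6']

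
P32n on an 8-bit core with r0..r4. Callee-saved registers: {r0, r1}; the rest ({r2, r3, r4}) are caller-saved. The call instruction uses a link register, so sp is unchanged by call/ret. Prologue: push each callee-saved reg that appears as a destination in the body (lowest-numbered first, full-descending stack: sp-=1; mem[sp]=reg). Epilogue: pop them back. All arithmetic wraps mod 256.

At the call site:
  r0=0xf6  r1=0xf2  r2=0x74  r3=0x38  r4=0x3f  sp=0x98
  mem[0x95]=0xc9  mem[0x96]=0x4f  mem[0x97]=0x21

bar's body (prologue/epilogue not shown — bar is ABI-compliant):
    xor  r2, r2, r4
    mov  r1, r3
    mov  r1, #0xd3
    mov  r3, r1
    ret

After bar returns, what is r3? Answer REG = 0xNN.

REG = 0xd3

prologue: push r1 → mem[0x97]=0xf2, sp=0x97
body[0] xor  r2, r2, r4 → r2=0x4b
body[1] mov  r1, r3 → r1=0x38
body[2] mov  r1, #0xd3 → r1=0xd3
body[3] mov  r3, r1 → r3=0xd3
epilogue: pop r1=0xf2, sp=0x98
r3 is caller-saved → body value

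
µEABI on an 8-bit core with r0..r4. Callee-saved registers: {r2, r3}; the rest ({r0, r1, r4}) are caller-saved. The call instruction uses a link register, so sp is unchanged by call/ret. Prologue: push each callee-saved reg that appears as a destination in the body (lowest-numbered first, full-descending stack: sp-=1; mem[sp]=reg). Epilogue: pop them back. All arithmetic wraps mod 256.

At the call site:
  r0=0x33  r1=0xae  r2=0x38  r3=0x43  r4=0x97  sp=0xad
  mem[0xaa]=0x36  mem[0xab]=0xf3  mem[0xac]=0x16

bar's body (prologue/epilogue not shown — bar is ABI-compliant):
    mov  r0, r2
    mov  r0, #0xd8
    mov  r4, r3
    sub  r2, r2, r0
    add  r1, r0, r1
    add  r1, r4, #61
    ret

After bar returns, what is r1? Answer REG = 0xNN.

prologue: push r2 → mem[0xac]=0x38, sp=0xac
body[0] mov  r0, r2 → r0=0x38
body[1] mov  r0, #0xd8 → r0=0xd8
body[2] mov  r4, r3 → r4=0x43
body[3] sub  r2, r2, r0 → r2=0x60
body[4] add  r1, r0, r1 → r1=0x86
body[5] add  r1, r4, #61 → r1=0x80
epilogue: pop r2=0x38, sp=0xad
r1 is caller-saved → body value

REG = 0x80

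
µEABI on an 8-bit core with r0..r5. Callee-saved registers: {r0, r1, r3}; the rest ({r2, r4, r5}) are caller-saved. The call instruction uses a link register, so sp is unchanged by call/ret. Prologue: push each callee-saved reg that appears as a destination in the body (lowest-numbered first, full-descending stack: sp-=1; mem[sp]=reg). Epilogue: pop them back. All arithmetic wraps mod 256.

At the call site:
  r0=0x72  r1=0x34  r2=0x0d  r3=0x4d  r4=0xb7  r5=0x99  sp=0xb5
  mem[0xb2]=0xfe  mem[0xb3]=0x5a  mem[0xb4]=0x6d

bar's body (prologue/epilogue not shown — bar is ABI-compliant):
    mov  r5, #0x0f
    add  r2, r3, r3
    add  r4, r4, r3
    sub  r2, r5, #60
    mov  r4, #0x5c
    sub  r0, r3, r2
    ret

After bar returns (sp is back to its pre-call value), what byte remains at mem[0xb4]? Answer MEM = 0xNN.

prologue: push r0 -> mem[0xb4]=0x72, sp=0xb4
body[0] mov  r5, #0x0f -> r5=0x0f
body[1] add  r2, r3, r3 -> r2=0x9a
body[2] add  r4, r4, r3 -> r4=0x04
body[3] sub  r2, r5, #60 -> r2=0xd3
body[4] mov  r4, #0x5c -> r4=0x5c
body[5] sub  r0, r3, r2 -> r0=0x7a
epilogue: pop r0=0x72, sp=0xb5
prologue pushed ['r0'] at ['0xb4']

MEM = 0x72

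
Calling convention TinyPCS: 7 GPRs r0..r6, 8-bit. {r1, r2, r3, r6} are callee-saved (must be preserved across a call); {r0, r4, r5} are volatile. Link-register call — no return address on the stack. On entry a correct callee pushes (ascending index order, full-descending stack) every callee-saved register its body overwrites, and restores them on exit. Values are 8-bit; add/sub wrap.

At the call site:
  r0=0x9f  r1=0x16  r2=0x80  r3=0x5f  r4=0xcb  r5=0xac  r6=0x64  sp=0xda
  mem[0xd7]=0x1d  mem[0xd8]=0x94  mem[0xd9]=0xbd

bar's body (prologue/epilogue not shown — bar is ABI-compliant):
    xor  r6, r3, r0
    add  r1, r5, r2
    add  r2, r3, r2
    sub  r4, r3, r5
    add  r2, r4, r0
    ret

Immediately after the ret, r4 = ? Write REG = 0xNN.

REG = 0xb3

prologue: push r1 → mem[0xd9]=0x16, sp=0xd9
prologue: push r2 → mem[0xd8]=0x80, sp=0xd8
prologue: push r6 → mem[0xd7]=0x64, sp=0xd7
body[0] xor  r6, r3, r0 → r6=0xc0
body[1] add  r1, r5, r2 → r1=0x2c
body[2] add  r2, r3, r2 → r2=0xdf
body[3] sub  r4, r3, r5 → r4=0xb3
body[4] add  r2, r4, r0 → r2=0x52
epilogue: pop r6=0x64, sp=0xd8
epilogue: pop r2=0x80, sp=0xd9
epilogue: pop r1=0x16, sp=0xda
r4 is caller-saved → body value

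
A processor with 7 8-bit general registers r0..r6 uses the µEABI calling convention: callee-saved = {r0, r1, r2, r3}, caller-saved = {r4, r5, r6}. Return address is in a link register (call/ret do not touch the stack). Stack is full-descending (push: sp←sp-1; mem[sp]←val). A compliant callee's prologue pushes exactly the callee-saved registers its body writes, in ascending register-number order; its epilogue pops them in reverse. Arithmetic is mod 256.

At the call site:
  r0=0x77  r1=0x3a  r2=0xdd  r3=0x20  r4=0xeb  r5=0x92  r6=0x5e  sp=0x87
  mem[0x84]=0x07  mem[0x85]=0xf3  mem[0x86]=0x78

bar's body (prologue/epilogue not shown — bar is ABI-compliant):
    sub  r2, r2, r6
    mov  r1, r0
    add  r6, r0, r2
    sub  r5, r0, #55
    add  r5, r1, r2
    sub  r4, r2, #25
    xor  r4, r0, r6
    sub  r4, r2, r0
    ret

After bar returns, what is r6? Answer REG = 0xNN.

REG = 0xf6

prologue: push r1 → mem[0x86]=0x3a, sp=0x86
prologue: push r2 → mem[0x85]=0xdd, sp=0x85
body[0] sub  r2, r2, r6 → r2=0x7f
body[1] mov  r1, r0 → r1=0x77
body[2] add  r6, r0, r2 → r6=0xf6
body[3] sub  r5, r0, #55 → r5=0x40
body[4] add  r5, r1, r2 → r5=0xf6
body[5] sub  r4, r2, #25 → r4=0x66
body[6] xor  r4, r0, r6 → r4=0x81
body[7] sub  r4, r2, r0 → r4=0x08
epilogue: pop r2=0xdd, sp=0x86
epilogue: pop r1=0x3a, sp=0x87
r6 is caller-saved → body value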